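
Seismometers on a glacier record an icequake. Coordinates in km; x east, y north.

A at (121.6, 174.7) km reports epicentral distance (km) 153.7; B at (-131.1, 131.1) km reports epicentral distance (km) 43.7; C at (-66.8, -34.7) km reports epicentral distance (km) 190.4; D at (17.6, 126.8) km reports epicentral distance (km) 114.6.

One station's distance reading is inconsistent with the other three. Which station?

Solve using three stations at a time. Using B, C, D (subtract circle equations pairwise → linear system) gives (x, y) ≈ (-93.8, 153.8).
Distances from that point to each station vs reported:
  A: calculated 216.4 vs reported 153.7 → residual 62.7 km
  B: calculated 43.7 vs reported 43.7 → residual 0.0 km
  C: calculated 190.4 vs reported 190.4 → residual 0.0 km
  D: calculated 114.6 vs reported 114.6 → residual 0.0 km
B, C, D are mutually consistent (residuals ≈ 0); A is off by 62.7 km.

A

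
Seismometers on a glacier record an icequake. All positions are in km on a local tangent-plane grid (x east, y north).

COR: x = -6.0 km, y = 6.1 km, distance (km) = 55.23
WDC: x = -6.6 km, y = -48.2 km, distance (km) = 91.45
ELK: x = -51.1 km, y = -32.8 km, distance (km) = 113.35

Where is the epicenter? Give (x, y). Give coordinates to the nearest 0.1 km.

Circle about each station: (x + 6.0)² + (y − 6.1)² = 55.23²; (x + 6.6)² + (y + 48.2)² = 91.45²; (x + 51.1)² + (y + 32.8)² = 113.35².
Subtracting pairs of circle equations eliminates x²+y² and gives linear equations (the radical axes):
-1.2 x − 108.6 y = -3019.16
-90.2 x − 77.8 y = -6184.03
Solving the 2×2 system: x ≈ 45.0, y ≈ 27.3 km.

45.0 km east, 27.3 km north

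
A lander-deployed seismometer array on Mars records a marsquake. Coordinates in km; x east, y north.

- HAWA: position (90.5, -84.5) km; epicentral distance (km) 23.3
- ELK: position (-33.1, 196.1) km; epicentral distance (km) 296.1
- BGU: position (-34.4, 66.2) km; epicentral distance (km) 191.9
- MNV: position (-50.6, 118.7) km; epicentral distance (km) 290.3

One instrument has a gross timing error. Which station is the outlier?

Solve using three stations at a time. Using HAWA, ELK, BGU (subtract circle equations pairwise → linear system) gives (x, y) ≈ (104.7, -66.0).
Distances from that point to each station vs reported:
  HAWA: calculated 23.4 vs reported 23.3 → residual 0.1 km
  ELK: calculated 296.1 vs reported 296.1 → residual 0.0 km
  BGU: calculated 191.9 vs reported 191.9 → residual 0.0 km
  MNV: calculated 241.3 vs reported 290.3 → residual 49.0 km
HAWA, ELK, BGU are mutually consistent (residuals ≈ 0); MNV is off by 49.0 km.

MNV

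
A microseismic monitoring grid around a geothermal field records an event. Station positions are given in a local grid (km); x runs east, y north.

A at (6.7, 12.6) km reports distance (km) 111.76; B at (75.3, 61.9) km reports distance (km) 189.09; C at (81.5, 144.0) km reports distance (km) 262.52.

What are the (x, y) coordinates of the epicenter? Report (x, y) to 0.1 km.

Circle about each station: (x − 6.7)² + (y − 12.6)² = 111.76²; (x − 75.3)² + (y − 61.9)² = 189.09²; (x − 81.5)² + (y − 144.0)² = 262.52².
Subtracting the A equation from the B and C equations removes the quadratic terms:
137.2 x + 98.6 y = -13966.68
149.6 x + 262.8 y = -29251.85
Solving the 2×2 system: x ≈ -36.9, y ≈ -90.3 km.

(-36.9, -90.3)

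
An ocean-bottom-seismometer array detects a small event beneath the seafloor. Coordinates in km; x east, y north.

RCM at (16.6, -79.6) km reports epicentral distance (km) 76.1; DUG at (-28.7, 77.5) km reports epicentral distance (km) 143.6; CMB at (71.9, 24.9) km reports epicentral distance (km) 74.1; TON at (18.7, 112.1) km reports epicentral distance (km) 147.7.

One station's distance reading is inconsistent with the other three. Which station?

Solve using three stations at a time. Using RCM, DUG, TON (subtract circle equations pairwise → linear system) gives (x, y) ≈ (70.7, -26.1).
Distances from that point to each station vs reported:
  RCM: calculated 76.0 vs reported 76.1 → residual 0.1 km
  DUG: calculated 143.6 vs reported 143.6 → residual 0.0 km
  CMB: calculated 51.0 vs reported 74.1 → residual 23.1 km
  TON: calculated 147.7 vs reported 147.7 → residual 0.0 km
RCM, DUG, TON are mutually consistent (residuals ≈ 0); CMB is off by 23.1 km.

CMB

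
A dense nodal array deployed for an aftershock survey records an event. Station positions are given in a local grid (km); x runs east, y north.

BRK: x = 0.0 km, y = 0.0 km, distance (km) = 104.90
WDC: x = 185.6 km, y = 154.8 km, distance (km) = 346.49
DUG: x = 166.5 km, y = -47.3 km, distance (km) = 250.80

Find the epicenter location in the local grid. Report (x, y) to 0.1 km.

(-83.8, -63.1)

Circle about each station: x² + y² = 104.90²; (x − 185.6)² + (y − 154.8)² = 346.49²; (x − 166.5)² + (y + 47.3)² = 250.80².
Subtracting the BRK equation from the WDC and DUG equations removes the quadratic terms:
371.2 x + 309.6 y = -50640.91
333.0 x − 94.6 y = -21937.09
Solving the 2×2 system: x ≈ -83.8, y ≈ -63.1 km.
Check against BRK (with the unrounded x, y): √(x²+y²) = 104.90 ≈ 104.90 km. ✓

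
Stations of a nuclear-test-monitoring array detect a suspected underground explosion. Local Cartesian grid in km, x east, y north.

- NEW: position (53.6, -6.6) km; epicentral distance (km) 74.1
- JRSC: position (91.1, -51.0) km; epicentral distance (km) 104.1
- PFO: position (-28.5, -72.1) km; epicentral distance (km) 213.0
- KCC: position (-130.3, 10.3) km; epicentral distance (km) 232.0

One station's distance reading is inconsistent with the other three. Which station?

PFO

Solve using three stations at a time. Using NEW, JRSC, KCC (subtract circle equations pairwise → linear system) gives (x, y) ≈ (97.7, 52.9).
Distances from that point to each station vs reported:
  NEW: calculated 74.1 vs reported 74.1 → residual 0.0 km
  JRSC: calculated 104.1 vs reported 104.1 → residual 0.0 km
  PFO: calculated 177.6 vs reported 213.0 → residual 35.4 km
  KCC: calculated 232.0 vs reported 232.0 → residual 0.0 km
NEW, JRSC, KCC are mutually consistent (residuals ≈ 0); PFO is off by 35.4 km.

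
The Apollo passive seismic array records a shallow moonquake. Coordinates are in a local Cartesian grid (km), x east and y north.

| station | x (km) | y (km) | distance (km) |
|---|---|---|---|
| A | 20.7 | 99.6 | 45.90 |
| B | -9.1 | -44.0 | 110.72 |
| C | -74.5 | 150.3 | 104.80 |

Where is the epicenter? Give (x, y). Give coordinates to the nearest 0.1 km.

Circle about each station: (x − 20.7)² + (y − 99.6)² = 45.90²; (x + 9.1)² + (y + 44.0)² = 110.72²; (x + 74.5)² + (y − 150.3)² = 104.80².
Subtracting pairs of circle equations eliminates x²+y² and gives linear equations (the radical axes):
-59.6 x − 287.2 y = -18481.95
-190.4 x + 101.4 y = 8915.46
Solving the 2×2 system: x ≈ -11.3, y ≈ 66.7 km.

-11.3 km east, 66.7 km north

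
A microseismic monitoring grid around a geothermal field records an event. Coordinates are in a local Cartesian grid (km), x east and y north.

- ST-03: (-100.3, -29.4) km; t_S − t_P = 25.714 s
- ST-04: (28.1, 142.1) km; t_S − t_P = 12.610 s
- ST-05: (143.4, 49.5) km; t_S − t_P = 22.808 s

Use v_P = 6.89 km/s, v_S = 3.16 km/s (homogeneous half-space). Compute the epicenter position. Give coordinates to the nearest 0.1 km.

(11.9, 70.3)

Distance from S−P lag: d = Δt · v_P v_S / (v_P − v_S) = Δt · (6.89·3.16)/(6.89−3.16) ≈ 5.8371·Δt.
So d_ST-03 = 150.10, d_ST-04 = 73.61, d_ST-05 = 133.13 km.
Circle about each station: (x + 100.3)² + (y + 29.4)² = 150.10²; (x − 28.1)² + (y − 142.1)² = 73.61²; (x − 143.4)² + (y − 49.5)² = 133.13².
Subtracting pairs of circle equations eliminates x²+y² and gives linear equations (the radical axes):
256.8 x + 343.0 y = 27169.15
487.4 x + 157.8 y = 16895.77
Solving the 2×2 system: x ≈ 11.9, y ≈ 70.3 km.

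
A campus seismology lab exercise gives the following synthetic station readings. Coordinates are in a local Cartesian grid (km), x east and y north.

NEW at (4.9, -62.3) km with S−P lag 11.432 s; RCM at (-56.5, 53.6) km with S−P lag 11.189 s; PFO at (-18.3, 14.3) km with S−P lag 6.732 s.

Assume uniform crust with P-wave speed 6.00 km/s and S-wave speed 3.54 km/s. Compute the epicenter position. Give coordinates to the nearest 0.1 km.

Distance from S−P lag: d = Δt · v_P v_S / (v_P − v_S) = Δt · (6.00·3.54)/(6.00−3.54) ≈ 8.6341·Δt.
So d_NEW = 98.71, d_RCM = 96.61, d_PFO = 58.13 km.
Circle about each station: (x − 4.9)² + (y + 62.3)² = 98.71²; (x + 56.5)² + (y − 53.6)² = 96.61²; (x + 18.3)² + (y − 14.3)² = 58.13².
Subtracting the NEW equation from the RCM and PFO equations removes the quadratic terms:
-122.8 x + 231.8 y = 2570.08
-46.4 x + 153.2 y = 2998.65
Solving the 2×2 system: x ≈ 37.4, y ≈ 30.9 km.

x ≈ 37.4 km, y ≈ 30.9 km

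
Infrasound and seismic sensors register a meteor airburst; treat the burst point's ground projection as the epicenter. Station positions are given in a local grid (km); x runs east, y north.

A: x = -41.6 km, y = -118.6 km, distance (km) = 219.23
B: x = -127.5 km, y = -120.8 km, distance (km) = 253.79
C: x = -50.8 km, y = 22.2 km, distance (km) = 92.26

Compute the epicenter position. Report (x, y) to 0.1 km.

(5.1, 95.6)

Circle about each station: (x + 41.6)² + (y + 118.6)² = 219.23²; (x + 127.5)² + (y + 120.8)² = 253.79²; (x + 50.8)² + (y − 22.2)² = 92.26².
Subtracting the A equation from the B and C equations removes the quadratic terms:
-171.8 x − 4.4 y = -1295.20
-18.4 x + 281.6 y = 26826.85
Solving the 2×2 system: x ≈ 5.1, y ≈ 95.6 km.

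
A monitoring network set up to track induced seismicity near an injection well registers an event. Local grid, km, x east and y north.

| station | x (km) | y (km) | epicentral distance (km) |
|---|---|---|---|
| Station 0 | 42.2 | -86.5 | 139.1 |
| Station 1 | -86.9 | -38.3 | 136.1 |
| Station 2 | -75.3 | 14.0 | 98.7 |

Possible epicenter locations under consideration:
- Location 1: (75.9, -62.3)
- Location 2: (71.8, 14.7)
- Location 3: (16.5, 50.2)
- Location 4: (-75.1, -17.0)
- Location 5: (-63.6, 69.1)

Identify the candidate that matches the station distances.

Location 3

For each candidate, compare |candidate − station| to the reported distance:
Location 1: residuals Station 0 97.6, Station 1 28.5, Station 2 70.7 → max 97.6 km
Location 2: residuals Station 0 33.7, Station 1 31.2, Station 2 48.4 → max 48.4 km
Location 3: residuals Station 0 0.0, Station 1 0.0, Station 2 0.0 → max 0.0 km
Location 4: residuals Station 0 2.8, Station 1 111.7, Station 2 67.7 → max 111.7 km
Location 5: residuals Station 0 49.1, Station 1 26.2, Station 2 42.4 → max 49.1 km
Only Location 3 has all residuals ≈ 0.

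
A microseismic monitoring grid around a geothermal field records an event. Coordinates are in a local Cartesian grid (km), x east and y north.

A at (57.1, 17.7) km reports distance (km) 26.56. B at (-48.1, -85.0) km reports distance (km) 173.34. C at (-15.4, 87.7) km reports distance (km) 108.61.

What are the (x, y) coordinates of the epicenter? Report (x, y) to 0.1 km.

Circle about each station: (x − 57.1)² + (y − 17.7)² = 26.56²; (x + 48.1)² + (y + 85.0)² = 173.34²; (x + 15.4)² + (y − 87.7)² = 108.61².
Subtracting the A equation from the B and C equations removes the quadratic terms:
-210.4 x − 205.4 y = -23376.41
-145.0 x + 140.0 y = -6735.95
Solving the 2×2 system: x ≈ 78.6, y ≈ 33.3 km.
Check against A (with the unrounded x, y): √((x − 57.1)²+(y − 17.7)²) = 26.56 ≈ 26.56 km. ✓

(78.6, 33.3)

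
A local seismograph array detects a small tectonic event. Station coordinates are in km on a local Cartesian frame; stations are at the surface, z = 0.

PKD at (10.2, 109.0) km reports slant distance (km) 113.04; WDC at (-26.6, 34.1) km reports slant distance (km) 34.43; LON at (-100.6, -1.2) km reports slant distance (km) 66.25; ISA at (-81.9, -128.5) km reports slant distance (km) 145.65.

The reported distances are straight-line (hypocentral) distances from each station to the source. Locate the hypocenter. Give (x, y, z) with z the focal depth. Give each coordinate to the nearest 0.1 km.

Each station gives a sphere (x−x_i)² + (y−y_i)² + z² = d_i² (stations at z=0).
Subtracting the PKD sphere from WDC and LON: z² cancels, leaving linear equations in x and y:
-73.6 x − 149.8 y = 1477.95
-221.6 x − 220.4 y = 6525.74
Solving: x ≈ -38.400, y ≈ 9.001 km (keep extra digits for the depth step; rounded: -38.4, 9.0).
Then from the PKD sphere: z² = 113.04² − (x − 10.2)² − (y − 109.0)² with x = -38.400, y = 9.001, so z ≈ 20.403 ≈ 20.4 km.

(-38.4, 9.0, 20.4)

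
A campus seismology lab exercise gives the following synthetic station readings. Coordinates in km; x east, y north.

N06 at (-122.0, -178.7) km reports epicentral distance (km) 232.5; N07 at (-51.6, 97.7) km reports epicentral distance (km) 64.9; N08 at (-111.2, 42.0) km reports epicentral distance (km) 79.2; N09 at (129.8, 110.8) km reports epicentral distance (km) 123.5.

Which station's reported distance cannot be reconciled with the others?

N09

Solve using three stations at a time. Using N06, N07, N08 (subtract circle equations pairwise → linear system) gives (x, y) ≈ (-32.3, 35.8).
Distances from that point to each station vs reported:
  N06: calculated 232.5 vs reported 232.5 → residual 0.0 km
  N07: calculated 64.9 vs reported 64.9 → residual 0.0 km
  N08: calculated 79.2 vs reported 79.2 → residual 0.0 km
  N09: calculated 178.6 vs reported 123.5 → residual 55.1 km
N06, N07, N08 are mutually consistent (residuals ≈ 0); N09 is off by 55.1 km.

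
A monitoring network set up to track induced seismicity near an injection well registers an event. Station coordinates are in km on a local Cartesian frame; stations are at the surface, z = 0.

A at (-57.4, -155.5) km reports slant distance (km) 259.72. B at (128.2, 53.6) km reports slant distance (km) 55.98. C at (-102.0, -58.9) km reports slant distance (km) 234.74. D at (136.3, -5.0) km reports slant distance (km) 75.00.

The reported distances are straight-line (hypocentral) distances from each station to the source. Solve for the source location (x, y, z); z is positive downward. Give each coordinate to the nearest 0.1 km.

Each station gives a sphere (x−x_i)² + (y−y_i)² + z² = d_i² (stations at z=0).
Subtracting the A sphere from B and C: z² cancels, leaving linear equations in x and y:
371.2 x + 418.2 y = 56153.91
-89.2 x + 193.2 y = -1250.19
Solving: x ≈ 104.310, y ≈ 41.689 km (keep extra digits for the depth step; rounded: 104.3, 41.7).
Then from the A sphere: z² = 259.72² − (x + 57.4)² − (y + 155.5)² with x = 104.310, y = 41.689, so z ≈ 49.202 ≈ 49.2 km.
Check against D (with the unrounded solution): distance 75.00 ≈ 75.00 km. ✓

(104.3, 41.7, 49.2)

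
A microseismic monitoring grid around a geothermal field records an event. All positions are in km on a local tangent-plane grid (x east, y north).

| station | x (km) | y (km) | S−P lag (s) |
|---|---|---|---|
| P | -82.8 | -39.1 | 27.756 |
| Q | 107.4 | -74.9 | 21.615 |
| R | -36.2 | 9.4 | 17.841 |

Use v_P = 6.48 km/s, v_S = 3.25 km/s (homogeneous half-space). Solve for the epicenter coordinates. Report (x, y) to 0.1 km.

Distance from S−P lag: d = Δt · v_P v_S / (v_P − v_S) = Δt · (6.48·3.25)/(6.48−3.25) ≈ 6.5201·Δt.
So d_P = 180.97, d_Q = 140.93, d_R = 116.33 km.
Circle about each station: (x + 82.8)² + (y + 39.1)² = 180.97²; (x − 107.4)² + (y + 74.9)² = 140.93²; (x + 36.2)² + (y − 9.4)² = 116.33².
Subtracting the P equation from the Q and R equations removes the quadratic terms:
380.4 x − 71.6 y = 21649.00
93.2 x + 97.0 y = 12231.62
Solving the 2×2 system: x ≈ 68.3, y ≈ 60.5 km.

x ≈ 68.3 km, y ≈ 60.5 km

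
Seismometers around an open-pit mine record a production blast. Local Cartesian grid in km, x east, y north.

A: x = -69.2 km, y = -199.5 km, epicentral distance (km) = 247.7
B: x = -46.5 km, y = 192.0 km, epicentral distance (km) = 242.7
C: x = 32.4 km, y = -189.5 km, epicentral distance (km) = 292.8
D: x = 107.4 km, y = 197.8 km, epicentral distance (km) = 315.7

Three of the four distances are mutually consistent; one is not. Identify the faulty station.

Solve using three stations at a time. Using A, C, D (subtract circle equations pairwise → linear system) gives (x, y) ≈ (-160.5, 30.8).
Distances from that point to each station vs reported:
  A: calculated 247.7 vs reported 247.7 → residual 0.0 km
  B: calculated 197.5 vs reported 242.7 → residual 45.2 km
  C: calculated 292.8 vs reported 292.8 → residual 0.0 km
  D: calculated 315.7 vs reported 315.7 → residual 0.0 km
A, C, D are mutually consistent (residuals ≈ 0); B is off by 45.2 km.

B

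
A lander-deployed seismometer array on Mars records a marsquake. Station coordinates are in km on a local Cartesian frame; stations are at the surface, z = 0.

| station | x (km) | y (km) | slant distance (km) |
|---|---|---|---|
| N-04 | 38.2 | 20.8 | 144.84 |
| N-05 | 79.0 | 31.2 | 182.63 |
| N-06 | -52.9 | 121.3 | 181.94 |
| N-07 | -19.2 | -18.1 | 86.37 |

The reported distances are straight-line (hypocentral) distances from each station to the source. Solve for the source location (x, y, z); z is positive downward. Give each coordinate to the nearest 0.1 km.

Each station gives a sphere (x−x_i)² + (y−y_i)² + z² = d_i² (stations at z=0).
Subtracting the N-04 sphere from N-05 and N-06: z² cancels, leaving linear equations in x and y:
81.6 x + 20.8 y = -7052.53
-182.2 x + 201.0 y = 3496.68
Solving: x ≈ -73.808, y ≈ -49.508 km (keep extra digits for the depth step; rounded: -73.8, -49.5).
Then from the N-04 sphere: z² = 144.84² − (x − 38.2)² − (y − 20.8)² with x = -73.808, y = -49.508, so z ≈ 59.073 ≈ 59.1 km.

x ≈ -73.8 km, y ≈ -49.5 km, depth ≈ 59.1 km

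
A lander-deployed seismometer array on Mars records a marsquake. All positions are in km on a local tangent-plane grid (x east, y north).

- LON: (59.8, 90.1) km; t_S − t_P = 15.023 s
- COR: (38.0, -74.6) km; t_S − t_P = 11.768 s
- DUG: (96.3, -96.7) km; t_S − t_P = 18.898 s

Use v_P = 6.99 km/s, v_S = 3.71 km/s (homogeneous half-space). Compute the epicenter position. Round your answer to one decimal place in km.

Distance from S−P lag: d = Δt · v_P v_S / (v_P − v_S) = Δt · (6.99·3.71)/(6.99−3.71) ≈ 7.9064·Δt.
So d_LON = 118.78, d_COR = 93.04, d_DUG = 149.41 km.
Circle about each station: (x − 59.8)² + (y − 90.1)² = 118.78²; (x − 38.0)² + (y + 74.6)² = 93.04²; (x − 96.3)² + (y + 96.7)² = 149.41².
Subtracting the LON equation from the COR and DUG equations removes the quadratic terms:
-43.6 x − 329.4 y = 767.36
73.0 x − 373.6 y = -1284.13
Solving the 2×2 system: x ≈ -17.6, y ≈ -0.0 km.
Check against LON (with the unrounded x, y): √((x − 59.8)²+(y − 90.1)²) = 118.78 ≈ 118.78 km. ✓

x ≈ -17.6 km, y ≈ -0.0 km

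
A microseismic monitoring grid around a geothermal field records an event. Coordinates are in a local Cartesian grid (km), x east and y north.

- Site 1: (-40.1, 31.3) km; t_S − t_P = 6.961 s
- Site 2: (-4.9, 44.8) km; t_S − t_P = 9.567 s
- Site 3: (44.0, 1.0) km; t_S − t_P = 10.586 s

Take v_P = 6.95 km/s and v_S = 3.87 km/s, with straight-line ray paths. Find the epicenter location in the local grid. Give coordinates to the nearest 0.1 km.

Distance from S−P lag: d = Δt · v_P v_S / (v_P − v_S) = Δt · (6.95·3.87)/(6.95−3.87) ≈ 8.7326·Δt.
So d_Site 1 = 60.79, d_Site 2 = 83.55, d_Site 3 = 92.44 km.
Circle about each station: (x + 40.1)² + (y − 31.3)² = 60.79²; (x + 4.9)² + (y − 44.8)² = 83.55²; (x − 44.0)² + (y − 1.0)² = 92.44².
Subtracting the Site 1 equation from the Site 2 and Site 3 equations removes the quadratic terms:
70.4 x + 27.0 y = -3841.83
168.2 x − 60.6 y = -5500.43
Solving the 2×2 system: x ≈ -43.3, y ≈ -29.4 km.

-43.3 km east, -29.4 km north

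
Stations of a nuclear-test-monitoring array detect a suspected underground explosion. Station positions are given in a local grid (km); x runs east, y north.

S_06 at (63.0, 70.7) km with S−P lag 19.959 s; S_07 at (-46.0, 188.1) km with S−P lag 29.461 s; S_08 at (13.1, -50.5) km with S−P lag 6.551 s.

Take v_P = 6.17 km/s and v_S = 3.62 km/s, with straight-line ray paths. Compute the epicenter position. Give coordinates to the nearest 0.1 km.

Distance from S−P lag: d = Δt · v_P v_S / (v_P − v_S) = Δt · (6.17·3.62)/(6.17−3.62) ≈ 8.7590·Δt.
So d_S_06 = 174.82, d_S_07 = 258.05, d_S_08 = 57.38 km.
Circle about each station: (x − 63.0)² + (y − 70.7)² = 174.82²; (x + 46.0)² + (y − 188.1)² = 258.05²; (x − 13.1)² + (y + 50.5)² = 57.38².
Subtracting the S_06 equation from the S_07 and S_08 equations removes the quadratic terms:
-218.0 x + 234.8 y = -7497.65
-99.8 x − 242.4 y = 21023.94
Solving the 2×2 system: x ≈ -40.9, y ≈ -69.9 km.

-40.9 km east, -69.9 km north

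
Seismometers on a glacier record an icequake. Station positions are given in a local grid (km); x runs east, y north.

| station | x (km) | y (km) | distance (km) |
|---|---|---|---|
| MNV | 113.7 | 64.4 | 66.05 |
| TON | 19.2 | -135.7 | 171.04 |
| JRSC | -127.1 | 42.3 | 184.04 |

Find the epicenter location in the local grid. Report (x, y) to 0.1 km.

Circle about each station: (x − 113.7)² + (y − 64.4)² = 66.05²; (x − 19.2)² + (y + 135.7)² = 171.04²; (x + 127.1)² + (y − 42.3)² = 184.04².
Subtracting the MNV equation from the TON and JRSC equations removes the quadratic terms:
-189.0 x − 400.2 y = -23184.00
-481.6 x − 44.2 y = -28639.47
Solving the 2×2 system: x ≈ 56.6, y ≈ 31.2 km.
Check against MNV (with the unrounded x, y): √((x − 113.7)²+(y − 64.4)²) = 66.05 ≈ 66.05 km. ✓

x ≈ 56.6 km, y ≈ 31.2 km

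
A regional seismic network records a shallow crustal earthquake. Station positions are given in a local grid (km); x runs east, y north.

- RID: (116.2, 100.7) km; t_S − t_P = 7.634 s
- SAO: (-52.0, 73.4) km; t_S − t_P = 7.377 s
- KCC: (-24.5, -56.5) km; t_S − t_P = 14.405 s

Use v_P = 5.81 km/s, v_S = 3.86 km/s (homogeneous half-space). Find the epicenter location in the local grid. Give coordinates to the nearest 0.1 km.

(28.4, 100.5)

Distance from S−P lag: d = Δt · v_P v_S / (v_P − v_S) = Δt · (5.81·3.86)/(5.81−3.86) ≈ 11.5008·Δt.
So d_RID = 87.80, d_SAO = 84.84, d_KCC = 165.67 km.
Circle about each station: (x − 116.2)² + (y − 100.7)² = 87.80²; (x + 52.0)² + (y − 73.4)² = 84.84²; (x + 24.5)² + (y + 56.5)² = 165.67².
Subtracting the RID equation from the SAO and KCC equations removes the quadratic terms:
-336.4 x − 54.6 y = -15040.36
-281.4 x − 314.4 y = -39588.14
Solving the 2×2 system: x ≈ 28.4, y ≈ 100.5 km.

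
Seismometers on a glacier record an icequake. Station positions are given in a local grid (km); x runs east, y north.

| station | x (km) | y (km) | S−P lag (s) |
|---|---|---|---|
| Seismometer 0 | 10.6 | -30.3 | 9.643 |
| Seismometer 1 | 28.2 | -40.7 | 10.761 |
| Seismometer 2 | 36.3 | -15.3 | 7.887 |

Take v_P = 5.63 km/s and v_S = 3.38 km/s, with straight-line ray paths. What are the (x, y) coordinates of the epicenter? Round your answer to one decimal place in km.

Distance from S−P lag: d = Δt · v_P v_S / (v_P − v_S) = Δt · (5.63·3.38)/(5.63−3.38) ≈ 8.4575·Δt.
So d_Seismometer 0 = 81.56, d_Seismometer 1 = 91.01, d_Seismometer 2 = 66.70 km.
Circle about each station: (x − 10.6)² + (y + 30.3)² = 81.56²; (x − 28.2)² + (y + 40.7)² = 91.01²; (x − 36.3)² + (y + 15.3)² = 66.70².
Subtracting the Seismometer 0 equation from the Seismometer 1 and Seismometer 2 equations removes the quadratic terms:
35.2 x − 20.8 y = -209.51
51.4 x + 30.0 y = 2724.47
Solving the 2×2 system: x ≈ 23.7, y ≈ 50.2 km.

(23.7, 50.2)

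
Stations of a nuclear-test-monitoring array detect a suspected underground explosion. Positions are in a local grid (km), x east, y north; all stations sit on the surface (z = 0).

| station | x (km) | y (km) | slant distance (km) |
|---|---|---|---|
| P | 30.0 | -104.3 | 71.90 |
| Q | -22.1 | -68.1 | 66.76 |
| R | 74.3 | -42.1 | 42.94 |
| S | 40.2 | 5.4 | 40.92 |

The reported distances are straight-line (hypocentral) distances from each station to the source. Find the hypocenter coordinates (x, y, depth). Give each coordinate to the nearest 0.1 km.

Each station gives a sphere (x−x_i)² + (y−y_i)² + z² = d_i² (stations at z=0).
Subtracting the P sphere from Q and R: z² cancels, leaving linear equations in x and y:
-104.2 x + 72.4 y = -5939.76
88.6 x + 124.4 y = -1159.82
Solving: x ≈ 33.799, y ≈ -33.396 km (keep extra digits for the depth step; rounded: 33.8, -33.4).
Then from the P sphere: z² = 71.90² − (x − 30.0)² − (y + 104.3)² with x = 33.799, y = -33.396, so z ≈ 11.305 ≈ 11.3 km.
Check against S (with the unrounded solution): distance 40.91 ≈ 40.92 km. ✓

(33.8, -33.4, 11.3)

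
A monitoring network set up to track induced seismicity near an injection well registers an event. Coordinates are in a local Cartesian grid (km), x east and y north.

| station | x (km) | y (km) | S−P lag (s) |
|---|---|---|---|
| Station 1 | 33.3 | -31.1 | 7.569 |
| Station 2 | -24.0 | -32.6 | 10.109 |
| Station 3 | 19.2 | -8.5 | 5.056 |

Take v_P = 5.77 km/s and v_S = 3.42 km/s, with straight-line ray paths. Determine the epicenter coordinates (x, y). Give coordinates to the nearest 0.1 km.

Distance from S−P lag: d = Δt · v_P v_S / (v_P − v_S) = Δt · (5.77·3.42)/(5.77−3.42) ≈ 8.3972·Δt.
So d_Station 1 = 63.56, d_Station 2 = 84.89, d_Station 3 = 42.46 km.
Circle about each station: (x − 33.3)² + (y + 31.1)² = 63.56²; (x + 24.0)² + (y + 32.6)² = 84.89²; (x − 19.2)² + (y + 8.5)² = 42.46².
Subtracting pairs of circle equations eliminates x²+y² and gives linear equations (the radical axes):
-114.6 x − 3.0 y = -3603.78
-28.2 x + 45.2 y = 601.81
Solving the 2×2 system: x ≈ 30.6, y ≈ 32.4 km.

(30.6, 32.4)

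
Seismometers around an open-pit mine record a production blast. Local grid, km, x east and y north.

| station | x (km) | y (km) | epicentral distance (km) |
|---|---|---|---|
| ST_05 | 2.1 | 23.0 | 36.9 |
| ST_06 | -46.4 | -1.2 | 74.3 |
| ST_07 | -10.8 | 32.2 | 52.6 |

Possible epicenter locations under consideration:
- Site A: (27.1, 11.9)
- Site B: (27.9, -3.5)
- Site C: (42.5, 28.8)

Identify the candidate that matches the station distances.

For each candidate, compare |candidate − station| to the reported distance:
Site A: residuals ST_05 9.5, ST_06 0.4, ST_07 9.6 → max 9.6 km
Site B: residuals ST_05 0.1, ST_06 0.0, ST_07 0.1 → max 0.1 km
Site C: residuals ST_05 3.9, ST_06 19.5, ST_07 0.8 → max 19.5 km
Only Site B has all residuals ≈ 0.

Site B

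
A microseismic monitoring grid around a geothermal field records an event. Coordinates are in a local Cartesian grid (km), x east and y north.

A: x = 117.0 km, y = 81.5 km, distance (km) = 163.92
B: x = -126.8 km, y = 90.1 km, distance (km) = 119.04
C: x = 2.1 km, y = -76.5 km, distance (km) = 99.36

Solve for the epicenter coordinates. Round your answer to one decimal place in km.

-33.4 km east, 16.3 km north

Circle about each station: (x − 117.0)² + (y − 81.5)² = 163.92²; (x + 126.8)² + (y − 90.1)² = 119.04²; (x − 2.1)² + (y + 76.5)² = 99.36².
Subtracting pairs of circle equations eliminates x²+y² and gives linear equations (the radical axes):
-487.6 x + 17.2 y = 16564.24
-229.8 x − 316.0 y = 2522.77
Solving the 2×2 system: x ≈ -33.4, y ≈ 16.3 km.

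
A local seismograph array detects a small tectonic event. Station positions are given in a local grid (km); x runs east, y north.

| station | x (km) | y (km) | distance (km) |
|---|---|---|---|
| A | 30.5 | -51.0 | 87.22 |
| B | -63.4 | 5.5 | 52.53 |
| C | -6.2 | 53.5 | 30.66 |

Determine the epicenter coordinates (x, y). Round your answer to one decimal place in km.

Circle about each station: (x − 30.5)² + (y + 51.0)² = 87.22²; (x + 63.4)² + (y − 5.5)² = 52.53²; (x + 6.2)² + (y − 53.5)² = 30.66².
Subtracting the A equation from the B and C equations removes the quadratic terms:
-187.8 x + 113.0 y = 5366.49
-73.4 x + 209.0 y = 6036.73
Solving the 2×2 system: x ≈ -14.2, y ≈ 23.9 km.

(-14.2, 23.9)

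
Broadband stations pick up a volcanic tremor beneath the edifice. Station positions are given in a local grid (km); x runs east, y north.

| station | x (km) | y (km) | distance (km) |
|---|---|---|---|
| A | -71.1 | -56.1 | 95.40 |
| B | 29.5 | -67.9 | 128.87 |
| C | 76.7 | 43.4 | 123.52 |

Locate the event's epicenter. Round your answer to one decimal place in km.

Circle about each station: (x + 71.1)² + (y + 56.1)² = 95.40²; (x − 29.5)² + (y + 67.9)² = 128.87²; (x − 76.7)² + (y − 43.4)² = 123.52².
Subtracting the A equation from the B and C equations removes the quadratic terms:
201.2 x − 23.6 y = -10228.08
295.6 x + 199.0 y = -6592.00
Solving the 2×2 system: x ≈ -46.6, y ≈ 36.1 km.

(-46.6, 36.1)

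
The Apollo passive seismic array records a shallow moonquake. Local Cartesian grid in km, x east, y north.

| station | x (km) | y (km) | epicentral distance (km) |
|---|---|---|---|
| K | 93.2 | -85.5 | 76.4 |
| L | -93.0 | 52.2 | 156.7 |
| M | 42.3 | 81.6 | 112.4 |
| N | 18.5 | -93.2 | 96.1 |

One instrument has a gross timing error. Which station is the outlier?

Solve using three stations at a time. Using K, L, M (subtract circle equations pairwise → linear system) gives (x, y) ≈ (39.9, -30.8).
Distances from that point to each station vs reported:
  K: calculated 76.4 vs reported 76.4 → residual 0.0 km
  L: calculated 156.7 vs reported 156.7 → residual 0.0 km
  M: calculated 112.4 vs reported 112.4 → residual 0.0 km
  N: calculated 66.0 vs reported 96.1 → residual 30.1 km
K, L, M are mutually consistent (residuals ≈ 0); N is off by 30.1 km.

N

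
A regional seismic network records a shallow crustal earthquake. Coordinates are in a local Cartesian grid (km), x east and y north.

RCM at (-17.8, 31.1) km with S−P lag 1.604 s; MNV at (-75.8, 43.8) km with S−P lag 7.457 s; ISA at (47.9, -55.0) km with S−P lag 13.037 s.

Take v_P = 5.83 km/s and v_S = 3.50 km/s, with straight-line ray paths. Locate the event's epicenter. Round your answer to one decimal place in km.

(-10.5, 43.1)

Distance from S−P lag: d = Δt · v_P v_S / (v_P − v_S) = Δt · (5.83·3.50)/(5.83−3.50) ≈ 8.7575·Δt.
So d_RCM = 14.05, d_MNV = 65.30, d_ISA = 114.17 km.
Circle about each station: (x + 17.8)² + (y − 31.1)² = 14.05²; (x + 75.8)² + (y − 43.8)² = 65.30²; (x − 47.9)² + (y + 55.0)² = 114.17².
Subtracting the RCM equation from the MNV and ISA equations removes the quadratic terms:
-116.0 x + 25.4 y = 2313.34
131.4 x − 172.2 y = -8802.03
Solving the 2×2 system: x ≈ -10.5, y ≈ 43.1 km.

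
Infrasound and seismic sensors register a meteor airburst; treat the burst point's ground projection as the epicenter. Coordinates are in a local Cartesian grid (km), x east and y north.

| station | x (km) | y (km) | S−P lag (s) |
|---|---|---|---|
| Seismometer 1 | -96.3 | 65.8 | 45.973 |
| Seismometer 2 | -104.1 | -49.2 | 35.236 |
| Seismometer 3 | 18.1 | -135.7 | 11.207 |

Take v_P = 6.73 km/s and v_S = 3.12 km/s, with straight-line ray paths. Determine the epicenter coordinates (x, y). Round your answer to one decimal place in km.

Distance from S−P lag: d = Δt · v_P v_S / (v_P − v_S) = Δt · (6.73·3.12)/(6.73−3.12) ≈ 5.8165·Δt.
So d_Seismometer 1 = 267.40, d_Seismometer 2 = 204.95, d_Seismometer 3 = 65.19 km.
Circle about each station: (x + 96.3)² + (y − 65.8)² = 267.40²; (x + 104.1)² + (y + 49.2)² = 204.95²; (x − 18.1)² + (y + 135.7)² = 65.19².
Subtracting the Seismometer 1 equation from the Seismometer 2 and Seismometer 3 equations removes the quadratic terms:
-15.6 x − 230.0 y = 29152.38
228.8 x − 403.0 y = 72391.79
Solving the 2×2 system: x ≈ 83.2, y ≈ -132.4 km.
Check against Seismometer 1 (with the unrounded x, y): √((x + 96.3)²+(y − 65.8)²) = 267.40 ≈ 267.40 km. ✓

83.2 km east, -132.4 km north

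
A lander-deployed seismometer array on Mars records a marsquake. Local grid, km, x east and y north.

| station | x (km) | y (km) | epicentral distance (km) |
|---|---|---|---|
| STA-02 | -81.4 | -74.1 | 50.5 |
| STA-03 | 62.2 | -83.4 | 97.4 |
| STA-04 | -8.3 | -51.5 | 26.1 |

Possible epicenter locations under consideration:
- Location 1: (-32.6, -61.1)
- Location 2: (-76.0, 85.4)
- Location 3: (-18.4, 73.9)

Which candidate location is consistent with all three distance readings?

For each candidate, compare |candidate − station| to the reported distance:
Location 1: residuals STA-02 0.0, STA-03 0.0, STA-04 0.0 → max 0.0 km
Location 2: residuals STA-02 109.1, STA-03 120.8, STA-04 126.6 → max 126.6 km
Location 3: residuals STA-02 110.4, STA-03 79.3, STA-04 99.7 → max 110.4 km
Only Location 1 has all residuals ≈ 0.

Location 1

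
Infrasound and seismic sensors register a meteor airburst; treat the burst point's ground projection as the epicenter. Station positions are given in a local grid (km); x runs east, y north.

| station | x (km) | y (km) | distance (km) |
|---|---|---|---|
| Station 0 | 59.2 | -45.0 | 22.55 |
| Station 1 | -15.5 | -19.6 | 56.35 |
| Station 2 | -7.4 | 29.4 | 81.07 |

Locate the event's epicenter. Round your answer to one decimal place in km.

Circle about each station: (x − 59.2)² + (y + 45.0)² = 22.55²; (x + 15.5)² + (y + 19.6)² = 56.35²; (x + 7.4)² + (y − 29.4)² = 81.07².
Subtracting the Station 0 equation from the Station 1 and Station 2 equations removes the quadratic terms:
-149.4 x + 50.8 y = -7572.05
-133.2 x + 148.8 y = -10674.36
Solving the 2×2 system: x ≈ 37.8, y ≈ -37.9 km.

37.8 km east, -37.9 km north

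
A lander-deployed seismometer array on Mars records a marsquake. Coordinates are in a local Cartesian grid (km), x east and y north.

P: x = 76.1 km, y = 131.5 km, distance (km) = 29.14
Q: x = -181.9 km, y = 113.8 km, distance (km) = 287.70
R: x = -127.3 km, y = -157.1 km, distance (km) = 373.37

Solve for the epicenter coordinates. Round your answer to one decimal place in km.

105.0 km east, 135.2 km north

Circle about each station: (x − 76.1)² + (y − 131.5)² = 29.14²; (x + 181.9)² + (y − 113.8)² = 287.70²; (x + 127.3)² + (y + 157.1)² = 373.37².
Subtracting the P equation from the Q and R equations removes the quadratic terms:
-516.0 x − 35.4 y = -58967.56
-406.8 x − 577.2 y = -120753.78
Solving the 2×2 system: x ≈ 105.0, y ≈ 135.2 km.
Check against P (with the unrounded x, y): √((x − 76.1)²+(y − 131.5)²) = 29.14 ≈ 29.14 km. ✓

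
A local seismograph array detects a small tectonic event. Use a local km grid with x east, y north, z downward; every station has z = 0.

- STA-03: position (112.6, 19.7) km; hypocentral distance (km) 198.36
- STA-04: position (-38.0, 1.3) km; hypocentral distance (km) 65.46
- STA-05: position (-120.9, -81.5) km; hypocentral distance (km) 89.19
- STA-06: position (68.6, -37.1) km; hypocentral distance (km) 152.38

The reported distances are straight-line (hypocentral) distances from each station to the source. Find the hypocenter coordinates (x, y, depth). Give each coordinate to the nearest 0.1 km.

x ≈ -75.1 km, y ≈ -22.3 km, depth ≈ 48.5 km

Each station gives a sphere (x−x_i)² + (y−y_i)² + z² = d_i² (stations at z=0).
Subtracting the STA-03 sphere from STA-04 and STA-05: z² cancels, leaving linear equations in x and y:
-301.2 x − 36.8 y = 23440.52
-467.0 x − 202.4 y = 39584.04
Solving: x ≈ -75.100, y ≈ -22.294 km (keep extra digits for the depth step; rounded: -75.1, -22.3).
Then from the STA-03 sphere: z² = 198.36² − (x − 112.6)² − (y − 19.7)² with x = -75.100, y = -22.294, so z ≈ 48.496 ≈ 48.5 km.
Check against STA-06 (with the unrounded solution): distance 152.38 ≈ 152.38 km. ✓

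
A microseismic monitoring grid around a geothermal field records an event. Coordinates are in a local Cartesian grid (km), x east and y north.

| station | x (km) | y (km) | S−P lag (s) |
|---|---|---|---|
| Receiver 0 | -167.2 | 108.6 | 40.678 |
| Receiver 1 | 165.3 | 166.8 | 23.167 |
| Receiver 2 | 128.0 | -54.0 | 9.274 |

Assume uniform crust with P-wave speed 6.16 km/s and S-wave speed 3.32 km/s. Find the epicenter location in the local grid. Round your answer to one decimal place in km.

Distance from S−P lag: d = Δt · v_P v_S / (v_P − v_S) = Δt · (6.16·3.32)/(6.16−3.32) ≈ 7.2011·Δt.
So d_Receiver 0 = 292.93, d_Receiver 1 = 166.83, d_Receiver 2 = 66.78 km.
Circle about each station: (x + 167.2)² + (y − 108.6)² = 292.93²; (x − 165.3)² + (y − 166.8)² = 166.83²; (x − 128.0)² + (y + 54.0)² = 66.78².
Subtracting the Receiver 0 equation from the Receiver 1 and Receiver 2 equations removes the quadratic terms:
665.0 x + 116.4 y = 73372.27
590.4 x − 325.2 y = 60898.62
Solving the 2×2 system: x ≈ 108.6, y ≈ 9.9 km.

(108.6, 9.9)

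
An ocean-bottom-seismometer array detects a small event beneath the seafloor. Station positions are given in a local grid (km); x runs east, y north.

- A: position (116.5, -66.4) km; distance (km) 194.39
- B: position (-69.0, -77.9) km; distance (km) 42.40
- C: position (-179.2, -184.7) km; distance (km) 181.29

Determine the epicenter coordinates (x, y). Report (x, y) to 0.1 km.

Circle about each station: (x − 116.5)² + (y + 66.4)² = 194.39²; (x + 69.0)² + (y + 77.9)² = 42.40²; (x + 179.2)² + (y + 184.7)² = 181.29².
Subtracting the A equation from the B and C equations removes the quadratic terms:
-371.0 x − 23.0 y = 28837.91
-591.4 x − 236.6 y = 53166.93
Solving the 2×2 system: x ≈ -75.5, y ≈ -36.0 km.

x ≈ -75.5 km, y ≈ -36.0 km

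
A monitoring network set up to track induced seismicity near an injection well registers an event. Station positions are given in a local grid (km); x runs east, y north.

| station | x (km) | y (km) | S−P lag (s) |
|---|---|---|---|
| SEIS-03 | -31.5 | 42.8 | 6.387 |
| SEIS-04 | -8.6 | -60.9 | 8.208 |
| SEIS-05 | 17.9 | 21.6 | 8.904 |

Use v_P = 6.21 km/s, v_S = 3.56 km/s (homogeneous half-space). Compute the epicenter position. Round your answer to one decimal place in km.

Distance from S−P lag: d = Δt · v_P v_S / (v_P − v_S) = Δt · (6.21·3.56)/(6.21−3.56) ≈ 8.3425·Δt.
So d_SEIS-03 = 53.28, d_SEIS-04 = 68.48, d_SEIS-05 = 74.28 km.
Circle about each station: (x + 31.5)² + (y − 42.8)² = 53.28²; (x + 8.6)² + (y + 60.9)² = 68.48²; (x − 17.9)² + (y − 21.6)² = 74.28².
Subtracting the SEIS-03 equation from the SEIS-04 and SEIS-05 equations removes the quadratic terms:
45.8 x − 207.4 y = -892.07
98.8 x − 42.4 y = -4715.88
Solving the 2×2 system: x ≈ -50.7, y ≈ -6.9 km.

(-50.7, -6.9)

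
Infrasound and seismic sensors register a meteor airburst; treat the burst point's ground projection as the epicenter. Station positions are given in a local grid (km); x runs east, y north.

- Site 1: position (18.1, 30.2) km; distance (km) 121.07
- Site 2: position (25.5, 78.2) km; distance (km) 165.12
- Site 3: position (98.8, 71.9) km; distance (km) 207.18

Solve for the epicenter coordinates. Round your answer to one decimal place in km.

Circle about each station: (x − 18.1)² + (y − 30.2)² = 121.07²; (x − 25.5)² + (y − 78.2)² = 165.12²; (x − 98.8)² + (y − 71.9)² = 207.18².
Subtracting pairs of circle equations eliminates x²+y² and gives linear equations (the radical axes):
14.8 x + 96.0 y = -7080.83
161.4 x + 83.4 y = -14574.21
Solving the 2×2 system: x ≈ -56.7, y ≈ -65.0 km.
Check against Site 1 (with the unrounded x, y): √((x − 18.1)²+(y − 30.2)²) = 121.09 ≈ 121.07 km. ✓

-56.7 km east, -65.0 km north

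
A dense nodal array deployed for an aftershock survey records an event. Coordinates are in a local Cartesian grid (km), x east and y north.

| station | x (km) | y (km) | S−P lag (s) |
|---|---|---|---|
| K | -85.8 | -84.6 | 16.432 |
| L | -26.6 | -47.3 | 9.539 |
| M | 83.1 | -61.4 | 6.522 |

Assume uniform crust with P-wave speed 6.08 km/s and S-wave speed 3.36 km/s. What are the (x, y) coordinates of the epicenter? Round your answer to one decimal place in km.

37.5 km east, -79.3 km north

Distance from S−P lag: d = Δt · v_P v_S / (v_P − v_S) = Δt · (6.08·3.36)/(6.08−3.36) ≈ 7.5106·Δt.
So d_K = 123.41, d_L = 71.64, d_M = 48.98 km.
Circle about each station: (x + 85.8)² + (y + 84.6)² = 123.41²; (x + 26.6)² + (y + 47.3)² = 71.64²; (x − 83.1)² + (y + 61.4)² = 48.98².
Subtracting the K equation from the L and M equations removes the quadratic terms:
118.4 x + 74.6 y = -1476.21
337.8 x + 46.4 y = 8987.76
Solving the 2×2 system: x ≈ 37.5, y ≈ -79.3 km.
Check against K (with the unrounded x, y): √((x + 85.8)²+(y + 84.6)²) = 123.41 ≈ 123.41 km. ✓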